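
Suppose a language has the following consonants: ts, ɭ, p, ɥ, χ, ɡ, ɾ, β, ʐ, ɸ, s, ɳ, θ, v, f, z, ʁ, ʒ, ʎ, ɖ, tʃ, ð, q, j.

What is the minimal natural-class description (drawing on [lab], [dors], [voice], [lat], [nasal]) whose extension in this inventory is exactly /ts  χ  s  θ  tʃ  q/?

[-voice, -lab]

/ts, χ, s, θ, tʃ, q/ are all [-voice], [-labial], and no other segment in the inventory matches both values. Dropping any one of them over-generates: [-labial] alone would also admit /ɭ, ɡ, ɾ, ʐ, …/; [-voice] alone would also admit /p, ɸ, f/. No other single listed feature picks out exactly this set either, so fewer than two features will not do.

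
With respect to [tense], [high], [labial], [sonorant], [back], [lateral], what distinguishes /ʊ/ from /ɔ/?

/ʊ/ (high back rounded lax vowel) and /ɔ/ (mid back rounded lax vowel) agree on [-tense], [+labial], [+sonorant], [+back], [-lateral]. They differ on [high] (/ʊ/ [+], /ɔ/ [-]).

[high]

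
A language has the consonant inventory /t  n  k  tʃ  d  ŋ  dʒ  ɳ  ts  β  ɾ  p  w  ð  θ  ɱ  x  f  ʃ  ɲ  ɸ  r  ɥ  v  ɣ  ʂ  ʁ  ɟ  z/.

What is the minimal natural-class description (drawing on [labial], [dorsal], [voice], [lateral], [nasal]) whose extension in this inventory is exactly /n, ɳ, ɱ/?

[+nasal, −dorsal]

/n, ɳ, ɱ/ are all [+nasal], [−dorsal], and no other segment in the inventory matches both values. Dropping any one of them over-generates: [−dorsal] alone would also admit /t, tʃ, d, dʒ, …/; [+nasal] alone would also admit /ŋ, ɲ/. No other single listed feature picks out exactly this set either, so fewer than two features will not do.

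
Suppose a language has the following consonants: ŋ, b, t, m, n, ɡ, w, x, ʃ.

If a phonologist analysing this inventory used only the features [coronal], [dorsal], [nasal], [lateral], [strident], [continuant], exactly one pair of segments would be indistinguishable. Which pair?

/w/ (labial-velar glide) and /x/ (voiceless velar fricative) are both [−coronal], [+dorsal], [−nasal], [−lateral], [−strident], [+continuant], so none of the listed features separates them. (They do differ in [sonorant], [voice], [labial] and [round], which are not among the given features.) Every other pair in the inventory differs on at least one listed feature.

w, x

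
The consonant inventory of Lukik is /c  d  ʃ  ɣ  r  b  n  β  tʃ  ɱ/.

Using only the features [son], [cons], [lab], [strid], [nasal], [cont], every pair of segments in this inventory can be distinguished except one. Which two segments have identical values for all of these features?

d, c

/d/ (voiced alveolar stop) and /c/ (voiceless palatal stop) are both [-sonorant], [+consonantal], [-labial], [-strident], [-nasal], [-continuant], so none of the listed features separates them. (They do differ in [voice] and [dorsal], which are not among the given features.) Every other pair in the inventory differs on at least one listed feature.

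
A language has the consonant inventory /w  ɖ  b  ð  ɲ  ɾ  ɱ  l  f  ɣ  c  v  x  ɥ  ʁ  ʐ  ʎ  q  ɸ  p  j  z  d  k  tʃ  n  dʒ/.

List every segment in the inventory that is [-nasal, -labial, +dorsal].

ɣ, c, x, ʁ, ʎ, q, j, k

Eliminate segments failing any feature: /w, b, f, v, ɥ, ɸ, p/ are [+labial]; /ɖ, ð, ɾ, l, ʐ, z, d, tʃ, dʒ/ are [-dorsal]; /ɲ, ɱ, n/ are [+nasal]. The remaining /ɣ, c, x, ʁ, ʎ, q, j, k/ satisfy [-nasal], [-labial], [+dorsal].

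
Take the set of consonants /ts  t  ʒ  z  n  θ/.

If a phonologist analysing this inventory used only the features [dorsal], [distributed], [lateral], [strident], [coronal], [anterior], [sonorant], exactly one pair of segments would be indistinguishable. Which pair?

ts, z

Both /ts/ and /z/ are [−dorsal], [−distributed], [−lateral], [+strident], [+coronal], [+anterior], [−sonorant]. Since the list omits [voice] and [continuant] — which do distinguish the voiceless alveolar affricate from the voiced alveolar fricative — this pair collapses; all other pairs remain distinct.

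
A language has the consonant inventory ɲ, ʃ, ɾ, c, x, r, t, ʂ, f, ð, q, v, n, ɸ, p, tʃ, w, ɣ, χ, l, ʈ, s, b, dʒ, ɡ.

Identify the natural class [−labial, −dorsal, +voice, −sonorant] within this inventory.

ð, dʒ

Eliminate segments failing any feature: /ɲ, c, x, q, ɣ, χ, ɡ/ are [+dorsal]; /ʃ, t, ʂ, tʃ, ʈ, s/ are [−voice]; /ɾ, r, n, l/ are [+sonorant]; /f, v, ɸ, p, w, b/ are [+labial]. The remaining /ð, dʒ/ satisfy [−labial], [−dorsal], [+voice], [−sonorant].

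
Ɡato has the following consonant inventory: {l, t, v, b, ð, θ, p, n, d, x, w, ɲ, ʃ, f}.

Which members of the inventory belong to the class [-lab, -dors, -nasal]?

First, the [-labial] segments are /l, t, ð, θ, n, d, x, ɲ, ʃ/.
Among these, [-dorsal] gives /l, t, ð, θ, n, d, ʃ/.
Of those, [-nasal] leaves /l, t, ð, θ, d, ʃ/.

l, t, ð, θ, d, ʃ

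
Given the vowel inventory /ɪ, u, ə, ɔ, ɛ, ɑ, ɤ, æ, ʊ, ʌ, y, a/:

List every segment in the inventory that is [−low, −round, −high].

ə, ɛ, ɤ, ʌ

Among the inventory, the [−low] segments are /ɪ, u, ə, ɔ, ɛ, ɤ, ʊ, ʌ, y/.
Then [−round] gives /ɪ, ə, ɛ, ɤ, ʌ/.
Then [−high] leaves /ə, ɛ, ɤ, ʌ/.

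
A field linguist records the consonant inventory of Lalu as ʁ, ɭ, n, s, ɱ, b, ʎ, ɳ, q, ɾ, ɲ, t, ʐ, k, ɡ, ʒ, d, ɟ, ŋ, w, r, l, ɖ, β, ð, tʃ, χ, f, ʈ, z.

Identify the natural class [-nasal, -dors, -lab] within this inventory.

Eliminate segments failing any feature: /ʁ, ʎ, q, k, ɡ, ɟ, w, χ/ are [+dorsal]; /n, ɱ, ɳ, ɲ, ŋ/ are [+nasal]; /b, β, f/ are [+labial]. The remaining /ɭ, s, ɾ, t, ʐ, ʒ, d, r, l, ɖ, ð, tʃ, ʈ, z/ satisfy [-nasal], [-dorsal], [-labial].

ɭ, s, ɾ, t, ʐ, ʒ, d, r, l, ɖ, ð, tʃ, ʈ, z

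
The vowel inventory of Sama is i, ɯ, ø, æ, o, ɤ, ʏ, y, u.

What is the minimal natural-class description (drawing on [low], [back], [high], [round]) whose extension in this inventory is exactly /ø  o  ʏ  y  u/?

Every target segment is [+round] and no other inventory member is, so one feature is enough.

[+round]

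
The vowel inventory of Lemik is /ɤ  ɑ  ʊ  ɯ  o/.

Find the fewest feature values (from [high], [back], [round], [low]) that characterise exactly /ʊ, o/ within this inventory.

[+round]

Every target segment is [+round] and no other inventory member is, so one feature is enough.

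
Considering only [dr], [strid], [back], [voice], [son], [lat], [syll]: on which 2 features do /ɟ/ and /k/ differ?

The two segments share [−delayed release], [−strident], [−sonorant], [−lateral], [−syllabic]. The only features from the list on which they differ: /ɟ/ is [+voice] while /k/ is [−voice]; /ɟ/ is [−back] while /k/ is [+back].

[voice], [back]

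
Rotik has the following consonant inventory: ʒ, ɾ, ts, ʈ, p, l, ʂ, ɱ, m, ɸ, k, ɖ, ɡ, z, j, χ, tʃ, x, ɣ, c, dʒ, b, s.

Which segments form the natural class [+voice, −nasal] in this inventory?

Eliminate segments failing any feature: /ts, ʈ, p, ʂ, ɸ, k, χ, tʃ, x, c, s/ are [−voice]; /ɱ, m/ are [+nasal]. The remaining /ʒ, ɾ, l, ɖ, ɡ, z, j, ɣ, dʒ, b/ satisfy [+voice], [−nasal].

ʒ, ɾ, l, ɖ, ɡ, z, j, ɣ, dʒ, b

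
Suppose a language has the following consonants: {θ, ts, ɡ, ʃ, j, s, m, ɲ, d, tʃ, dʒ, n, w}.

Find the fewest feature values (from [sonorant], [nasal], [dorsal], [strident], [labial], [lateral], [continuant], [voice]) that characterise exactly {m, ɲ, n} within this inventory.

Every target segment is [+nasal] and no other inventory member is, so one feature is enough.

[+nasal]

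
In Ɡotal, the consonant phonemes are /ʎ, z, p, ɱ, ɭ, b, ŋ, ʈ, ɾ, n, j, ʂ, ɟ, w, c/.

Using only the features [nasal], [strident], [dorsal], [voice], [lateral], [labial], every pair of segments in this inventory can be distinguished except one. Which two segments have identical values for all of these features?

Both /j/ and /ɟ/ are [−nasal], [−strident], [+dorsal], [+voice], [−lateral], [−labial]. Since the list omits [sonorant] and [continuant] — which do distinguish the palatal glide from the voiced palatal stop — this pair collapses; all other pairs remain distinct.

j, ɟ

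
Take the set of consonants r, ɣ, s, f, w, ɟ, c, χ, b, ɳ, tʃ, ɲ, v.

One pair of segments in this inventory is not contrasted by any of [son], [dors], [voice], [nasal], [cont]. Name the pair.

s, f

On the given features, /s/ and /f/ have an identical profile: [-sonorant], [-dorsal], [-voice], [-nasal], [+continuant]. No other two segments in the inventory coincide on all 5 features. (They do differ in [labial] and [coronal], which are not among the given features.)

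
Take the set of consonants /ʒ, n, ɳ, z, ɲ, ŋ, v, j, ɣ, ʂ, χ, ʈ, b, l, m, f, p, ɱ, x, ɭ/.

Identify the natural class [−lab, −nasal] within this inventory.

The [−labial] segments are /ʒ, n, ɳ, z, ɲ, ŋ, j, ɣ, ʂ, χ, ʈ, l, x, ɭ/.
Then [−nasal] leaves /ʒ, z, j, ɣ, ʂ, χ, ʈ, l, x, ɭ/.

ʒ, z, j, ɣ, ʂ, χ, ʈ, l, x, ɭ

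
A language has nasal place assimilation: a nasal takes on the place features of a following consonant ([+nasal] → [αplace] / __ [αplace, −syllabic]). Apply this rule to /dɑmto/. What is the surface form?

The only nasal preceding a consonant is /m/ before /t/. /t/ is [+coronal], so /m/ → /n/, giving [dɑnto].

[dɑnto]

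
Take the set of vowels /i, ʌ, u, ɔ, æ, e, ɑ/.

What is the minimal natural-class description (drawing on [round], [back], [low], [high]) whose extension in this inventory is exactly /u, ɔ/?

[+round]

/u, ɔ/ are exactly the [+round] segments in the inventory, so a single feature suffices.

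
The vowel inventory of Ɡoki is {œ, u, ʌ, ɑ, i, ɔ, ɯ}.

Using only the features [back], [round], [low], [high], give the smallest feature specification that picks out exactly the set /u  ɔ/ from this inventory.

Every target segment is [+back], [+round]; each remaining inventory member fails at least one of these. Each conjunct is needed — [+round] alone would also admit /œ/; [+back] alone would also admit /ʌ, ɑ, ɯ/ — and no other single listed feature has exactly this extension, so two is the minimum.

[+back, +round]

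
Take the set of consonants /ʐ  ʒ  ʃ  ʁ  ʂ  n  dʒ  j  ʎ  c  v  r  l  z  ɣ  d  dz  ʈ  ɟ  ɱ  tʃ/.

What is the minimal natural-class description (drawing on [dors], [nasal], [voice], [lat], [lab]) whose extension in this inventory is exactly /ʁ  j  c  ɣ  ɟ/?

[−lat, +dors]

The class [−lateral], [+dorsal] has exactly /ʁ, j, c, ɣ, ɟ/ as its extension in this inventory. No smaller conjunction from the listed features achieves this: [+dorsal] alone would also admit /ʎ/; [−lateral] alone would also admit /ʐ, ʒ, ʃ, ʂ, …/; and checking the remaining single features turns up none with this extension.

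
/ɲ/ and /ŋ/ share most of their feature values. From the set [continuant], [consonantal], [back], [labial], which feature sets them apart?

/ɲ/ is the palatal nasal and /ŋ/ is the velar nasal. Both are [-continuant], [+consonantal], [-labial]. /ɲ/ is [-back] while /ŋ/ is [+back], so the distinguishing feature is [back].

[back]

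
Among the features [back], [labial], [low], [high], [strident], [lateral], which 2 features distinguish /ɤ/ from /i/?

[high], [back]

/ɤ/ is the mid back unrounded tense vowel and /i/ is the high front unrounded tense vowel. Both are [−labial], [−low], [−strident], [−lateral]. /ɤ/ is [−high] while /i/ is [+high]; /ɤ/ is [+back] while /i/ is [−back], so the distinguishing features are [high], [back].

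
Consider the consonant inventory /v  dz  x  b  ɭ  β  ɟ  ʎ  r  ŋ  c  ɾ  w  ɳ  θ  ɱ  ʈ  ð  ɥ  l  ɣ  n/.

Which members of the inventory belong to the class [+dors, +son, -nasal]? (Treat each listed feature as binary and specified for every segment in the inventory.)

Among the inventory, the [+dorsal] segments are /x, ɟ, ʎ, ŋ, c, w, ɥ, ɣ/.
Within that set, [+sonorant] gives /ʎ, ŋ, w, ɥ/.
Of those, [-nasal] leaves /ʎ, w, ɥ/.

ʎ, w, ɥ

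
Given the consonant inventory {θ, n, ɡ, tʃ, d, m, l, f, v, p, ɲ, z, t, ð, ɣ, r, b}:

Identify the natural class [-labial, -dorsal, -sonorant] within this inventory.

Eliminate segments failing any feature: /n, l, r/ are [+sonorant]; /ɡ, ɲ, ɣ/ are [+dorsal]; /m, f, v, p, b/ are [+labial]. The remaining /θ, tʃ, d, z, t, ð/ satisfy [-labial], [-dorsal], [-sonorant].

θ, tʃ, d, z, t, ð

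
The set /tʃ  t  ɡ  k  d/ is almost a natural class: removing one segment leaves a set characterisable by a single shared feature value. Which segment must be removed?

tʃ

The remaining segments after removing /tʃ/ share [−delayed release]; /tʃ/ (voiceless postalveolar affricate) is [+delayed release]. For every other candidate removal, the leftover set fails to share any single feature value that the removed segment lacks.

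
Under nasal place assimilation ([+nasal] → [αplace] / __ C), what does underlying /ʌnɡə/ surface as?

The only nasal preceding a consonant is /n/ before /ɡ/. /ɡ/ is [+dorsal], so /n/ → /ŋ/, giving [ʌŋɡə].

[ʌŋɡə]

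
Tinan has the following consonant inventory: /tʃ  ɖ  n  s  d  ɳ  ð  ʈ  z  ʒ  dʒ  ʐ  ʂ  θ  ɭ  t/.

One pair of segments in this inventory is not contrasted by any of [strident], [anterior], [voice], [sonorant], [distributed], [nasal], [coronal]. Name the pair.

Both /dʒ/ and /ʒ/ are [+strident], [-anterior], [+voice], [-sonorant], [+distributed], [-nasal], [+coronal]. Since the list omits [continuant] — which does distinguish the voiced postalveolar affricate from the voiced postalveolar fricative — this pair collapses; all other pairs remain distinct.

dʒ, ʒ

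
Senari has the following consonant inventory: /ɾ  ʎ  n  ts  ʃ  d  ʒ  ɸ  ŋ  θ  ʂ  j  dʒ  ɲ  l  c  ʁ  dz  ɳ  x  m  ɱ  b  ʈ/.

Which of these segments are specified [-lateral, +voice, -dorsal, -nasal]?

ɾ, d, ʒ, dʒ, dz, b

Checking each segment against [-lateral], [+voice], [-dorsal], [-nasal]: /ɾ/ (alveolar tap), /d/ (voiced alveolar stop), /ʒ/ (voiced postalveolar fricative), /dʒ/ (voiced postalveolar affricate), /dz/ (voiced alveolar affricate), /b/ (voiced bilabial stop) satisfy every feature; every other segment in the inventory fails at least one.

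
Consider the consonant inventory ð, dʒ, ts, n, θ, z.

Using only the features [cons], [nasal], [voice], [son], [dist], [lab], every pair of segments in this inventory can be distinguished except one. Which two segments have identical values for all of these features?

On the given features, /ð/ and /dʒ/ have an identical profile: [+consonantal], [−nasal], [+voice], [−sonorant], [+distributed], [−labial]. No other two segments in the inventory coincide on all 6 features. (They do differ in [continuant], [strident] and [anterior], which are not among the given features.)

ð, dʒ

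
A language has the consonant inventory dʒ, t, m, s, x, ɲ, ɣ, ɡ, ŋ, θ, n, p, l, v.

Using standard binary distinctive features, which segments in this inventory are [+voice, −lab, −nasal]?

Eliminate segments failing any feature: /t, s, x, θ, p/ are [−voice]; /m, v/ are [+labial]; /ɲ, ŋ, n/ are [+nasal]. The remaining /dʒ, ɣ, ɡ, l/ satisfy [+voice], [−labial], [−nasal].

dʒ, ɣ, ɡ, l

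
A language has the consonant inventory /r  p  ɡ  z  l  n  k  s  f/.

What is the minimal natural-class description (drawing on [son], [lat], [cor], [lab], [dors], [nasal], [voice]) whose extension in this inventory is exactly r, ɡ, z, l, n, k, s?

The target set is precisely the extension of [−labial] in this inventory.

[−lab]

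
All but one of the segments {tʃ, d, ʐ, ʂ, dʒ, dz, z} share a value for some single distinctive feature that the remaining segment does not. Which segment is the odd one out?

d

/ʐ, z, ʂ, dʒ, tʃ, dz/ are all [+strident], but /d/ (voiced alveolar stop) is [−strident]. No other single segment can be removed to leave a set sharing one feature value that the removed segment lacks, so /d/ is the odd one out.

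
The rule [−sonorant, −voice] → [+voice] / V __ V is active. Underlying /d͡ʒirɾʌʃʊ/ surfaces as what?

[d͡ʒirɾʌʒʊ]

The only segment in the rule's environment that also matches [−sonorant, −voice] is /ʃ/. Applying [+voice] turns the voiceless postalveolar fricative into /ʒ/ (voiced postalveolar fricative), giving [d͡ʒirɾʌʒʊ].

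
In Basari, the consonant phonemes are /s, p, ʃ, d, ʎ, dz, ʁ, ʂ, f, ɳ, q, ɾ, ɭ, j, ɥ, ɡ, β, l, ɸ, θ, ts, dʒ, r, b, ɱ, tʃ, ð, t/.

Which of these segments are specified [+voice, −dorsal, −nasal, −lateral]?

d, dz, ɾ, β, dʒ, r, b, ð

Checking each segment against [+voice], [−dorsal], [−nasal], [−lateral]: /d/ (voiced alveolar stop), /dz/ (voiced alveolar affricate), /ɾ/ (alveolar tap), /β/ (voiced bilabial fricative), /dʒ/ (voiced postalveolar affricate), /r/ (alveolar trill), among others, satisfy every feature; every other segment in the inventory fails at least one.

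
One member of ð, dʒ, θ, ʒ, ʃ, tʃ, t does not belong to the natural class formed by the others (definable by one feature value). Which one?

t

[distributed] groups all but one: /ʒ, θ, ð, dʒ, tʃ, ʃ/ share [+distributed] while /t/ (voiceless alveolar stop) alone is [−distributed]. Removing any other segment would not leave a single-feature class that excludes it.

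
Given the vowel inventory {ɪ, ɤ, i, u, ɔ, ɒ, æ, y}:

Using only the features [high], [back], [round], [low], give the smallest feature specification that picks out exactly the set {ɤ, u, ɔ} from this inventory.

The class [-low], [+back] has exactly /ɤ, u, ɔ/ as its extension in this inventory. No smaller conjunction from the listed features achieves this: [+back] alone would also admit /ɒ/; [-low] alone would also admit /ɪ, i, y/; and checking the remaining single features turns up none with this extension.

[-low, +back]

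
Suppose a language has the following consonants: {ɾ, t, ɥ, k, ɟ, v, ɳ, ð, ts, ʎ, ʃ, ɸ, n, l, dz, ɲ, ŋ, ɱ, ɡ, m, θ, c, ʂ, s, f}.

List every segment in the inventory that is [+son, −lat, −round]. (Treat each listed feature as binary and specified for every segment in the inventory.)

ɾ, ɳ, n, ɲ, ŋ, ɱ, m

Checking each segment against [+sonorant], [−lateral], [−round]: /ɾ/ (alveolar tap), /ɳ/ (retroflex nasal), /n/ (alveolar nasal), /ɲ/ (palatal nasal), /ŋ/ (velar nasal), /ɱ/ (labiodental nasal), among others, satisfy every feature; every other segment in the inventory fails at least one.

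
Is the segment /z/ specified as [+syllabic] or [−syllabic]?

/z/ is the voiced alveolar fricative, hence [−syllabic].

[−syllabic]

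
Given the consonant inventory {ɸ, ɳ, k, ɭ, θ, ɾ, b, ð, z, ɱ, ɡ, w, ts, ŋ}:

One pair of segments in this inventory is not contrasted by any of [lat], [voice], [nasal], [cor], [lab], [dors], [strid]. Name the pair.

Both /ð/ and /ɾ/ are [-lateral], [+voice], [-nasal], [+coronal], [-labial], [-dorsal], [-strident]. Since the list omits [sonorant] — which does distinguish the voiced dental fricative from the alveolar tap — this pair collapses; all other pairs remain distinct.

ð, ɾ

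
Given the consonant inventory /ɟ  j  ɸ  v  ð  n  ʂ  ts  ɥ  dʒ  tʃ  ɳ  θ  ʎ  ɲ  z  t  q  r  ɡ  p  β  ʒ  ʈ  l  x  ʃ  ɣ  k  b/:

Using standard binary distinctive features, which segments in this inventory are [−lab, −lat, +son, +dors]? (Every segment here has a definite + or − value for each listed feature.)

Eliminate segments failing any feature: /ɟ, ð, ʂ, ts, dʒ, tʃ, θ, z, t, q, ɡ, ʒ, ʈ, x, ʃ, ɣ, k/ are [−sonorant]; /ɸ, v, ɥ, p, β, b/ are [+labial]; /n, ɳ, r/ are [−dorsal]; /ʎ, l/ are [+lateral]. The remaining /j, ɲ/ satisfy [−labial], [−lateral], [+sonorant], [+dorsal].

j, ɲ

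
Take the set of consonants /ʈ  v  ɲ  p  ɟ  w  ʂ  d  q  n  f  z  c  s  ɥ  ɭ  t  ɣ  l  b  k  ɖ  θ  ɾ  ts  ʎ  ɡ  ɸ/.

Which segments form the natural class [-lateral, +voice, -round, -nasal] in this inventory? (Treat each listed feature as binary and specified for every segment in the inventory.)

Eliminate segments failing any feature: /ʈ, p, ʂ, q, f, c, s, t, k, θ, ts, ɸ/ are [-voice]; /ɲ, n/ are [+nasal]; /w, ɥ/ are [+round]; /ɭ, l, ʎ/ are [+lateral]. The remaining /v, ɟ, d, z, ɣ, b, ɖ, ɾ, ɡ/ satisfy [-lateral], [+voice], [-round], [-nasal].

v, ɟ, d, z, ɣ, b, ɖ, ɾ, ɡ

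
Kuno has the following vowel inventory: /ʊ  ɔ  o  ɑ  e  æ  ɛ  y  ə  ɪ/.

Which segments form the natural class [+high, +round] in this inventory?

Checking each segment against [+high], [+round]: /ʊ/ (high back rounded lax vowel), /y/ (high front rounded tense vowel) satisfy every feature; every other segment in the inventory fails at least one.

ʊ, y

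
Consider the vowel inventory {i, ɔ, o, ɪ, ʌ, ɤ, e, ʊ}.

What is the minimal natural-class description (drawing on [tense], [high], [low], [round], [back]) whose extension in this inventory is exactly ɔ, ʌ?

[-high, -tense]

/ɔ, ʌ/ are all [-high], [-tense], and no other segment in the inventory matches both values. Dropping any one of them over-generates: [-tense] alone would also admit /ɪ, ʊ/; [-high] alone would also admit /o, ɤ, e/. No other single listed feature picks out exactly this set either, so fewer than two features will not do.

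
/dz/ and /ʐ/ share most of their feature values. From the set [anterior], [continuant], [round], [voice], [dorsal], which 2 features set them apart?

[continuant], [anterior]

/dz/ is the voiced alveolar affricate and /ʐ/ is the voiced retroflex fricative. Both are [−round], [+voice], [−dorsal]. /dz/ is [−continuant] while /ʐ/ is [+continuant]; /dz/ is [+anterior] while /ʐ/ is [−anterior], so the distinguishing features are [continuant], [anterior].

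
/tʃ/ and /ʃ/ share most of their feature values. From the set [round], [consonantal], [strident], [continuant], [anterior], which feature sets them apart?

/tʃ/ is the voiceless postalveolar affricate and /ʃ/ is the voiceless postalveolar fricative. Both are [−round], [+consonantal], [+strident], [−anterior]. /tʃ/ is [−continuant] while /ʃ/ is [+continuant], so the distinguishing feature is [continuant].

[continuant]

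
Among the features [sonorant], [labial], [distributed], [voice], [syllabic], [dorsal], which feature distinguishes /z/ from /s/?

[voice]

/z/ (voiced alveolar fricative) and /s/ (voiceless alveolar fricative) agree on [−sonorant], [−labial], [−distributed], [−syllabic], [−dorsal]. They differ on [voice] (/z/ [+], /s/ [−]).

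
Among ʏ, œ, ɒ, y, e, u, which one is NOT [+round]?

e

Every segment except /e/ is [+round]. /e/ (mid front unrounded tense vowel) is [-round], so it is the exception.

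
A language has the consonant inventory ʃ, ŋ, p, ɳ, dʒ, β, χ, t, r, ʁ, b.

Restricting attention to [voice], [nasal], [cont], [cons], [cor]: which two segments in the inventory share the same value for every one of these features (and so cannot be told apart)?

/β/ (voiced bilabial fricative) and /ʁ/ (voiced uvular fricative) are both [+voice], [−nasal], [+continuant], [+consonantal], [−coronal], so none of the listed features separates them. (They do differ in [labial] and [dorsal], which are not among the given features.) Every other pair in the inventory differs on at least one listed feature.

β, ʁ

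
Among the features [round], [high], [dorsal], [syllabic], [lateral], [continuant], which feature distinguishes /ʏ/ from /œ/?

[high]

The two segments share [+round], [+dorsal], [+syllabic], [−lateral], [+continuant]. The only feature from the list on which they differ: /ʏ/ is [+high] while /œ/ is [−high].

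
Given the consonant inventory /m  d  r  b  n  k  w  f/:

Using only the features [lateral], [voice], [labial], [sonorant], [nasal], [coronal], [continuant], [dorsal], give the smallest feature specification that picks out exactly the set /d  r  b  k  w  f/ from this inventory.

The target set is precisely the extension of [−nasal] in this inventory.

[−nasal]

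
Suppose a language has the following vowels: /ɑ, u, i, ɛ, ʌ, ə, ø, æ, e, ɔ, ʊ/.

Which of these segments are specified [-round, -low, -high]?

ɛ, ʌ, ə, e

Eliminate segments failing any feature: /ɑ, æ/ are [+low]; /u, ø, ɔ, ʊ/ are [+round]; /i/ is [+high]. The remaining /ɛ, ʌ, ə, e/ satisfy [-round], [-low], [-high].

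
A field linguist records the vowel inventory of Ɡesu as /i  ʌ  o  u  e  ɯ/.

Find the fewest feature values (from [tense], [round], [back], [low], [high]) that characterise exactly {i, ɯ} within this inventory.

[+high, −round]

Every target segment is [+high], [−round]; each remaining inventory member fails at least one of these. Each conjunct is needed — [−round] alone would also admit /ʌ, e/; [+high] alone would also admit /u/ — and no other single listed feature has exactly this extension, so two is the minimum.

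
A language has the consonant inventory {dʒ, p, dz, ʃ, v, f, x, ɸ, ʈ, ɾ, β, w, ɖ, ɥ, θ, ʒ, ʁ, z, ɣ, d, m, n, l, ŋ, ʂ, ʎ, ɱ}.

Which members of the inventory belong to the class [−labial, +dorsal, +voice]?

Eliminate segments failing any feature: /dʒ, dz, ʃ, ʈ, ɾ, ɖ, θ, ʒ, z, d, n, l, ʂ/ are [−dorsal]; /p, v, f, ɸ, β, w, ɥ, m, ɱ/ are [+labial]; /x/ is [−voice]. The remaining /ʁ, ɣ, ŋ, ʎ/ satisfy [−labial], [+dorsal], [+voice].

ʁ, ɣ, ŋ, ʎ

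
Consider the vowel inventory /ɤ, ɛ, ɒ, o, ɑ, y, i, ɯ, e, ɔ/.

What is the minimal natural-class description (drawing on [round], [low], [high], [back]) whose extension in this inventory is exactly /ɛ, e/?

[-high, -back]

/ɛ, e/ are all [-high], [-back], and no other segment in the inventory matches both values. Dropping any one of them over-generates: [-back] alone would also admit /y, i/; [-high] alone would also admit /ɤ, ɒ, o, ɑ, …/. No other single listed feature picks out exactly this set either, so fewer than two features will not do.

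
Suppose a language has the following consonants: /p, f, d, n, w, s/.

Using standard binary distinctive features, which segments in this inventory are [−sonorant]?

The [−sonorant] segments here are /p, f, d, s/; the remaining /n, w/ are [+sonorant].

p, f, d, s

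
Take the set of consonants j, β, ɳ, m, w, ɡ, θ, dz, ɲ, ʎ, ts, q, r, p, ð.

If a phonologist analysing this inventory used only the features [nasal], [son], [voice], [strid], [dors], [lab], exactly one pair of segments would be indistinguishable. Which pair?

ʎ, j

On the given features, /ʎ/ and /j/ have an identical profile: [-nasal], [+sonorant], [+voice], [-strident], [+dorsal], [-labial]. No other two segments in the inventory coincide on all 6 features. (They do differ in [lateral], which is not among the given features.)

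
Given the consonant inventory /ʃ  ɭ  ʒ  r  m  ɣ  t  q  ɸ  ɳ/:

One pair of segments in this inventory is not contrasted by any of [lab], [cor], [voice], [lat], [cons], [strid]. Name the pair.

ɳ, r

Both /ɳ/ and /r/ are [−labial], [+coronal], [+voice], [−lateral], [+consonantal], [−strident]. Since the list omits [nasal], [continuant] and [anterior] — which do distinguish the retroflex nasal from the alveolar trill — this pair collapses; all other pairs remain distinct.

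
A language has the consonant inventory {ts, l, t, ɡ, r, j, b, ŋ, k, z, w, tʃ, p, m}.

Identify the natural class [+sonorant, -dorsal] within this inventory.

Eliminate segments failing any feature: /ts, t, ɡ, b, k, z, tʃ, p/ are [-sonorant]; /j, ŋ, w/ are [+dorsal]. The remaining /l, r, m/ satisfy [+sonorant], [-dorsal].

l, r, m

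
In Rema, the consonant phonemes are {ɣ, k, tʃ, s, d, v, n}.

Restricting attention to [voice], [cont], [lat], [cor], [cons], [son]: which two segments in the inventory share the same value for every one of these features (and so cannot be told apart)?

Both /v/ and /ɣ/ are [+voice], [+continuant], [−lateral], [−coronal], [+consonantal], [−sonorant]. Since the list omits [labial] and [dorsal] — which do distinguish the voiced labiodental fricative from the voiced velar fricative — this pair collapses; all other pairs remain distinct.

v, ɣ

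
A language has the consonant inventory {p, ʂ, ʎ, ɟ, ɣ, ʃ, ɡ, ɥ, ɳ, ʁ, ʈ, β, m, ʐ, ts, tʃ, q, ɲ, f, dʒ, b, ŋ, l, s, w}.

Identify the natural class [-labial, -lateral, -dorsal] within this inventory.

Eliminate segments failing any feature: /p, ɥ, β, m, f, b, w/ are [+labial]; /ʎ, l/ are [+lateral]; /ɟ, ɣ, ɡ, ʁ, q, ɲ, ŋ/ are [+dorsal]. The remaining /ʂ, ʃ, ɳ, ʈ, ʐ, ts, tʃ, dʒ, s/ satisfy [-labial], [-lateral], [-dorsal].

ʂ, ʃ, ɳ, ʈ, ʐ, ts, tʃ, dʒ, s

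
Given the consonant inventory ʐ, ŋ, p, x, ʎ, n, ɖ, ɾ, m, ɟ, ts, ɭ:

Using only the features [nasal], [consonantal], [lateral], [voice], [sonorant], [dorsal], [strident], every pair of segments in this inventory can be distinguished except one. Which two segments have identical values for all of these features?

/m/ (bilabial nasal) and /n/ (alveolar nasal) are both [+nasal], [+consonantal], [-lateral], [+voice], [+sonorant], [-dorsal], [-strident], so none of the listed features separates them. (They do differ in [labial] and [coronal], which are not among the given features.) Every other pair in the inventory differs on at least one listed feature.

m, n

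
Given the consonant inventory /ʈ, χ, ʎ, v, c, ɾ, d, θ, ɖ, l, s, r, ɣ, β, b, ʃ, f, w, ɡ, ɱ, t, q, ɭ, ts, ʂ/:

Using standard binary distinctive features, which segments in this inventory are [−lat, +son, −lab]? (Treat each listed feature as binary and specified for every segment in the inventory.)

Checking each segment against [−lateral], [+sonorant], [−labial]: /ɾ/ (alveolar tap), /r/ (alveolar trill) satisfy every feature; every other segment in the inventory fails at least one.

ɾ, r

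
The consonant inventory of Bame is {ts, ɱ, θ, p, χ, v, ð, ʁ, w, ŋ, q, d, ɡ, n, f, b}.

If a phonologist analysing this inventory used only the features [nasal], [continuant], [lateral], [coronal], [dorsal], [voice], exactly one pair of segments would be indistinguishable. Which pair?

w, ʁ

/w/ (labial-velar glide) and /ʁ/ (voiced uvular fricative) are both [-nasal], [+continuant], [-lateral], [-coronal], [+dorsal], [+voice], so none of the listed features separates them. (They do differ in [labial], [round] and [high], which are not among the given features.) Every other pair in the inventory differs on at least one listed feature.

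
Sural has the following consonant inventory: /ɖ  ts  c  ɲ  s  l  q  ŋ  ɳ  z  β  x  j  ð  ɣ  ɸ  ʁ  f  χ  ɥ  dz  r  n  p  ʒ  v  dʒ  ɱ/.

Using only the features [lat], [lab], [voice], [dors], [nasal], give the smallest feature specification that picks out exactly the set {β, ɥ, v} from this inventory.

/β, ɥ, v/ are all [+voice], [−nasal], [+labial], and no other segment in the inventory matches all three values. Dropping any one of them over-generates: [−nasal, +labial] alone would also admit /ɸ, f, p/; [+voice, +labial] alone would also admit /ɱ/; [+voice, −nasal] alone would also admit /ɖ, l, z, j, …/. No other combination of two listed features picks out exactly this set either, so fewer than three features will not do.

[+voice, −nasal, +lab]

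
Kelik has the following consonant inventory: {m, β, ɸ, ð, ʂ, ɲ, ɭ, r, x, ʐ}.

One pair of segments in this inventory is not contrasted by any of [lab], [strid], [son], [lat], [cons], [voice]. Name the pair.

ɲ, r

/ɲ/ (palatal nasal) and /r/ (alveolar trill) are both [−labial], [−strident], [+sonorant], [−lateral], [+consonantal], [+voice], so none of the listed features separates them. (They do differ in [nasal], [continuant] and [dorsal], which are not among the given features.) Every other pair in the inventory differs on at least one listed feature.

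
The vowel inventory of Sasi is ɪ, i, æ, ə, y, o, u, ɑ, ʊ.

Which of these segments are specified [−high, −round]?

First, the [−high] segments are /æ, ə, o, ɑ/.
Intersecting with [−round] leaves /æ, ə, ɑ/.

æ, ə, ɑ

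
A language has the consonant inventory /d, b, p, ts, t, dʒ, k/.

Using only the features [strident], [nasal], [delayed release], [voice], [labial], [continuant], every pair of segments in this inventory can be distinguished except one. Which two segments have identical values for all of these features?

k, t

On the given features, /k/ and /t/ have an identical profile: [−strident], [−nasal], [−delayed release], [−voice], [−labial], [−continuant]. No other two segments in the inventory coincide on all 6 features. (They do differ in [coronal] and [dorsal], which are not among the given features.)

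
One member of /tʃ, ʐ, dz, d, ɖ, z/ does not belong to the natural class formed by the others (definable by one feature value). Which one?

/ʐ, dz, ɖ, d, z/ are all [−distributed], but /tʃ/ (voiceless postalveolar affricate) is [+distributed]. No other single segment can be removed to leave a set sharing one feature value that the removed segment lacks, so /tʃ/ is the odd one out.

tʃ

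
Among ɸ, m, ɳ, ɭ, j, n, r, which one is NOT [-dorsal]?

j

/j/ is the palatal glide, which is [+dorsal]; the rest — /r, ɭ, n, ɸ, ɳ, m/ — are [-dorsal].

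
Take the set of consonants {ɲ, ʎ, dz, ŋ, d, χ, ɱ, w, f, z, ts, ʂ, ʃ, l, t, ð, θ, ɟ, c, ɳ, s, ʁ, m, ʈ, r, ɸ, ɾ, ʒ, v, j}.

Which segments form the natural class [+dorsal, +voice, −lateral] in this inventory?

The [+dorsal] segments are /ɲ, ʎ, ŋ, χ, w, ɟ, c, ʁ, j/.
Intersecting with [+voice] gives /ɲ, ʎ, ŋ, w, ɟ, ʁ, j/.
Of those, [−lateral] leaves /ɲ, ŋ, w, ɟ, ʁ, j/.

ɲ, ŋ, w, ɟ, ʁ, j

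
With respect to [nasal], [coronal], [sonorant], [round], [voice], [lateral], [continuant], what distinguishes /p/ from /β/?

[voice], [continuant]

The two segments share [-nasal], [-coronal], [-sonorant], [-round], [-lateral]. The only features from the list on which they differ: /p/ is [-voice] while /β/ is [+voice]; /p/ is [-continuant] while /β/ is [+continuant].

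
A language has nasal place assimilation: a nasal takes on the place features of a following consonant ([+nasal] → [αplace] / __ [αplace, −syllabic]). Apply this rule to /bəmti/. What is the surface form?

[bənti]

The only nasal preceding a consonant is /m/ before /t/. /t/ is [+coronal], so /m/ → /n/, giving [bənti].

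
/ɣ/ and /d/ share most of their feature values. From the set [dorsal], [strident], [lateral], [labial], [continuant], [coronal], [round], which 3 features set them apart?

[continuant], [coronal], [dorsal]

The two segments share [−strident], [−lateral], [−labial], [−round]. The only features from the list on which they differ: /ɣ/ is [+continuant] while /d/ is [−continuant]; /ɣ/ is [−coronal] while /d/ is [+coronal]; /ɣ/ is [+dorsal] while /d/ is [−dorsal].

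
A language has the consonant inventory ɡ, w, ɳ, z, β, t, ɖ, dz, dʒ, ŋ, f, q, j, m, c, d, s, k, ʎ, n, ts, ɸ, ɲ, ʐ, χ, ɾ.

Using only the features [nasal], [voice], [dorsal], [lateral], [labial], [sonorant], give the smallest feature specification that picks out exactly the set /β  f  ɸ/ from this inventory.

[-sonorant, +labial]

The class [-sonorant], [+labial] has exactly /β, f, ɸ/ as its extension in this inventory. No smaller conjunction from the listed features achieves this: [+labial] alone would also admit /w, m/; [-sonorant] alone would also admit /ɡ, z, t, ɖ, …/; and checking the remaining single features turns up none with this extension.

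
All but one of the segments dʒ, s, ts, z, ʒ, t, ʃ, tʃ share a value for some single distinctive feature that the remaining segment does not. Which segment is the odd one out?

The remaining segments after removing /t/ share [+strident]; /t/ (voiceless alveolar stop) is [-strident]. For every other candidate removal, the leftover set fails to share any single feature value that the removed segment lacks.

t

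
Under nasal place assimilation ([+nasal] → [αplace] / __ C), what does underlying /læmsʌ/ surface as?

[lænsʌ]

/m/ sits before the [+coronal] consonant /s/, so it takes on [+coronal] and surfaces as /n/. The rest of the form is unaffected: [lænsʌ].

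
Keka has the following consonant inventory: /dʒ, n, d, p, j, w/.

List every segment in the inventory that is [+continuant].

j, w

The feature [continuant] marks segments produced without complete oral closure. In this inventory /j, w/ have that property, so they are [+continuant]; /dʒ, n, d, p/ are [-continuant].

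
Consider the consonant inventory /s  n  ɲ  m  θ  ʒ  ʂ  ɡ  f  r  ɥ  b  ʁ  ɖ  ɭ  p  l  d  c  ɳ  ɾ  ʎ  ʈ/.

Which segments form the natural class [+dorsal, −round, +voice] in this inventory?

Among the inventory, the [+dorsal] segments are /ɲ, ɡ, ɥ, ʁ, c, ʎ/.
Then [−round] gives /ɲ, ɡ, ʁ, c, ʎ/.
Among these, [+voice] leaves /ɲ, ɡ, ʁ, ʎ/.

ɲ, ɡ, ʁ, ʎ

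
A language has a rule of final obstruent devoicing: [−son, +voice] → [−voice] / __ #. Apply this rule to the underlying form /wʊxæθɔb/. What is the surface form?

[wʊxæθɔp]

The only segment in the rule's environment that also matches [−son, +voice] is /b/. Applying [−voice] turns the voiced bilabial stop into /p/ (voiceless bilabial stop), giving [wʊxæθɔp].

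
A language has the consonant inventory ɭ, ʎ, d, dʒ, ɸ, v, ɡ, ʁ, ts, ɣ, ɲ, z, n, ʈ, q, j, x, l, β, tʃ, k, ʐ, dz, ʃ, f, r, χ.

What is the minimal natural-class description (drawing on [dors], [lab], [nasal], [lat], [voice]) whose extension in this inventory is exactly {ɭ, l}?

The class [+lateral], [−dorsal] has exactly /ɭ, l/ as its extension in this inventory. No smaller conjunction from the listed features achieves this: [−dorsal] alone would also admit /d, dʒ, ɸ, v, …/; [+lateral] alone would also admit /ʎ/; and checking the remaining single features turns up none with this extension.

[+lat, −dors]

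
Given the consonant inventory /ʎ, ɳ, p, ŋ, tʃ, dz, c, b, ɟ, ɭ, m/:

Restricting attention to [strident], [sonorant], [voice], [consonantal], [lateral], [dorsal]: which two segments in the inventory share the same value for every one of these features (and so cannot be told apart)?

Both /m/ and /ɳ/ are [−strident], [+sonorant], [+voice], [+consonantal], [−lateral], [−dorsal]. Since the list omits [labial] and [coronal] — which do distinguish the bilabial nasal from the retroflex nasal — this pair collapses; all other pairs remain distinct.

m, ɳ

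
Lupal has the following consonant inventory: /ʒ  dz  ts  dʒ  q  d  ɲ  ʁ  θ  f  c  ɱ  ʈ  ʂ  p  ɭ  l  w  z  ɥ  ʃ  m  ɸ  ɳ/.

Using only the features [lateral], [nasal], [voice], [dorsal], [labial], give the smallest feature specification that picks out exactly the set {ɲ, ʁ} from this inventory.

[+voice, -labial, +dorsal]

Every target segment is [+voice], [-labial], [+dorsal]; each remaining inventory member fails at least one of these. Each conjunct is needed — [-labial, +dorsal] alone would also admit /q, c/; [+voice, +dorsal] alone would also admit /w, ɥ/; [+voice, -labial] alone would also admit /ʒ, dz, dʒ, d, …/ — and no other combination of two listed features has exactly this extension, so three is the minimum.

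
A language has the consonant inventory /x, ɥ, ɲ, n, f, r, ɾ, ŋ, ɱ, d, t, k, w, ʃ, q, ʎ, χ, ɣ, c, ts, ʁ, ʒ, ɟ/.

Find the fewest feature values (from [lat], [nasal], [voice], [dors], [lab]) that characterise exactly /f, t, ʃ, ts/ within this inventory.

/f, t, ʃ, ts/ are all [-voice], [-dorsal], and no other segment in the inventory matches both values. Dropping any one of them over-generates: [-dorsal] alone would also admit /n, r, ɾ, ɱ, …/; [-voice] alone would also admit /x, k, q, χ, …/. No other single listed feature picks out exactly this set either, so fewer than two features will not do.

[-voice, -dors]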